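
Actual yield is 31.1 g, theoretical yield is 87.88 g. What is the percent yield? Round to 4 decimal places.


% yield = 100 * actual / theoretical
% yield = 100 * 31.1 / 87.88
% yield = 35.38916705 %, rounded to 4 dp:

35.3892 %


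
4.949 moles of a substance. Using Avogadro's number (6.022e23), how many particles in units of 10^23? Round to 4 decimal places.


N = n * NA, then divide by 1e23 for the requested units.
N / 1e23 = n * 6.022
N / 1e23 = 4.949 * 6.022
N / 1e23 = 29.802878, rounded to 4 dp:

29.8029


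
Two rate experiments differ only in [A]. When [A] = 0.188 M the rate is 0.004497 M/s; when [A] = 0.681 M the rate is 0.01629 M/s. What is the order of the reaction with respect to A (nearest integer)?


Rate is proportional to [A]^n, so rate2/rate1 = ([A]2/[A]1)^n. Take logs to solve for n.
rate2/rate1 = 0.01629 / 0.004497 = 3.6224
[A]2/[A]1 = 0.681 / 0.188 = 3.6223
n = ln(3.6224) / ln(3.6223) = 1.0
Nearest integer order:

1


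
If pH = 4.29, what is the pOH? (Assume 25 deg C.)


At 25 deg C, pH + pOH = 14.
pOH = 14 - pH = 14 - 4.29
pOH = 9.71:

9.71


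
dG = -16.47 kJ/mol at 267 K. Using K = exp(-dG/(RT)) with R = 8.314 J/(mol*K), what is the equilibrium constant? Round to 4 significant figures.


dG is in kJ/mol; multiply by 1000 to match R in J/(mol*K).
RT = 8.314 * 267 = 2219.838 J/mol
exponent = -dG*1000 / (RT) = -(-16.47*1000) / 2219.838 = 7.41946034
K = exp(7.41946034)
K = 1668.133, rounded to 4 significant figures:

1668


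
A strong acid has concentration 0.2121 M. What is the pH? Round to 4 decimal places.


A strong acid dissociates completely, so [H+] equals the given concentration.
pH = -log10([H+]) = -log10(0.2121)
pH = 0.67345933, rounded to 4 dp:

0.6735


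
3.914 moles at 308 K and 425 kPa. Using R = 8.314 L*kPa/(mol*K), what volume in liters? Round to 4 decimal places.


PV = nRT, solve for V = nRT / P.
nRT = 3.914 * 8.314 * 308 = 10022.6268
V = 10022.6268 / 425
V = 23.58265129 L, rounded to 4 dp:

23.5827 L


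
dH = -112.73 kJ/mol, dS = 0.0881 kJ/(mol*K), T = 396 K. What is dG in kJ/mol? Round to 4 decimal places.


Gibbs: dG = dH - T*dS (consistent units, dS already in kJ/(mol*K)).
T*dS = 396 * 0.0881 = 34.8876
dG = -112.73 - (34.8876)
dG = -147.6176 kJ/mol, rounded to 4 dp:

-147.6176 kJ/mol


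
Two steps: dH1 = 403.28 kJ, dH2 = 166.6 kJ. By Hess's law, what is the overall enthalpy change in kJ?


Hess's law: enthalpy is a state function, so add the step enthalpies.
dH_total = dH1 + dH2 = 403.28 + (166.6)
dH_total = 569.88 kJ:

569.88 kJ


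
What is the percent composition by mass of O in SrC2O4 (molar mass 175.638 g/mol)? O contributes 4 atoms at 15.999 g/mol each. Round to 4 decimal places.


pct = 100 * (n_elem * M_elem) / M_total
mass_contribution = 4 * 15.999 = 63.996 g/mol
pct = 100 * 63.996 / 175.638
pct = 36.43630649 %, rounded to 4 dp:

36.4363 %


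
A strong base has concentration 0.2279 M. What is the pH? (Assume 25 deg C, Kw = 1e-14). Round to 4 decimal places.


A strong base dissociates completely, so [OH-] equals the given concentration.
pOH = -log10([OH-]) = -log10(0.2279) = 0.642256
pH = 14 - pOH = 14 - 0.642256
pH = 13.357744, rounded to 4 dp:

13.3577


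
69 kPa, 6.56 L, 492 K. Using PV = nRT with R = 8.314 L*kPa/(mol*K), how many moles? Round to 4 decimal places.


PV = nRT, solve for n = PV / (RT).
PV = 69 * 6.56 = 452.64
RT = 8.314 * 492 = 4090.488
n = 452.64 / 4090.488
n = 0.11065672 mol, rounded to 4 dp:

0.1107 mol


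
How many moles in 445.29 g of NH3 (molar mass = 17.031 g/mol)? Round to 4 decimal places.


n = mass / M
n = 445.29 / 17.031
n = 26.14585168 mol, rounded to 4 dp:

26.1459 mol


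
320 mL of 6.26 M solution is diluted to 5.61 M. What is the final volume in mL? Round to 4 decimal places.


Dilution: M1*V1 = M2*V2, solve for V2.
V2 = M1*V1 / M2
V2 = 6.26 * 320 / 5.61
V2 = 2003.2 / 5.61
V2 = 357.07664884 mL, rounded to 4 dp:

357.0766 mL


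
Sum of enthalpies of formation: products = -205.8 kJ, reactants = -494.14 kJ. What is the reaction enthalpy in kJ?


dH_rxn = sum(dH_f products) - sum(dH_f reactants)
dH_rxn = -205.8 - (-494.14)
dH_rxn = 288.34 kJ:

288.34 kJ


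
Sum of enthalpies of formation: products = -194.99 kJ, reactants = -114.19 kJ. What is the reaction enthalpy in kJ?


dH_rxn = sum(dH_f products) - sum(dH_f reactants)
dH_rxn = -194.99 - (-114.19)
dH_rxn = -80.8 kJ:

-80.80 kJ


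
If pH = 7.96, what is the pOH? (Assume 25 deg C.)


At 25 deg C, pH + pOH = 14.
pOH = 14 - pH = 14 - 7.96
pOH = 6.04:

6.04


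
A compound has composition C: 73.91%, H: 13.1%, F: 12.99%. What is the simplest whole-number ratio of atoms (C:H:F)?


Assume 100 g of compound, divide each mass% by atomic mass to get moles, then normalize by the smallest to get a raw atom ratio.
Moles per 100 g: C: 73.91/12.011 = 6.1535, H: 13.1/1.008 = 12.996, F: 12.99/18.998 = 0.6838
Raw ratio (divide by min = 0.6838): C: 9.0, H: 19.007, F: 1.0
Multiply by 1 to clear fractions: C: 9.0 ~= 9, H: 19.007 ~= 19, F: 1.0 ~= 1
Reduce by GCD to get the simplest whole-number ratio:

9:19:1


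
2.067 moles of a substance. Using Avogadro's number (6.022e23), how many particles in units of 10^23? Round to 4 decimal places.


N = n * NA, then divide by 1e23 for the requested units.
N / 1e23 = n * 6.022
N / 1e23 = 2.067 * 6.022
N / 1e23 = 12.447474, rounded to 4 dp:

12.4475


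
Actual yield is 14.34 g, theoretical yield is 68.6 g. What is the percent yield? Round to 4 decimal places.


% yield = 100 * actual / theoretical
% yield = 100 * 14.34 / 68.6
% yield = 20.90379009 %, rounded to 4 dp:

20.9038 %


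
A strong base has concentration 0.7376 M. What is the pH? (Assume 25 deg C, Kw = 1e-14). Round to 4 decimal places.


A strong base dissociates completely, so [OH-] equals the given concentration.
pOH = -log10([OH-]) = -log10(0.7376) = 0.132179
pH = 14 - pOH = 14 - 0.132179
pH = 13.867821, rounded to 4 dp:

13.8678


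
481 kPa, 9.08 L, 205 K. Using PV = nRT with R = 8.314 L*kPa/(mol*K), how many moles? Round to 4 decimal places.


PV = nRT, solve for n = PV / (RT).
PV = 481 * 9.08 = 4367.48
RT = 8.314 * 205 = 1704.37
n = 4367.48 / 1704.37
n = 2.5625187 mol, rounded to 4 dp:

2.5625 mol


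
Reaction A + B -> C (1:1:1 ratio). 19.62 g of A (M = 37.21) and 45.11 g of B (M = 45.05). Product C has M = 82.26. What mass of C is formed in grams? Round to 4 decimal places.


Find moles of each reactant; the smaller value is the limiting reagent in a 1:1:1 reaction, so moles_C equals moles of the limiter.
n_A = mass_A / M_A = 19.62 / 37.21 = 0.527278 mol
n_B = mass_B / M_B = 45.11 / 45.05 = 1.001332 mol
Limiting reagent: A (smaller), n_limiting = 0.527278 mol
mass_C = n_limiting * M_C = 0.527278 * 82.26
mass_C = 43.37388828 g, rounded to 4 dp:

43.3739 g


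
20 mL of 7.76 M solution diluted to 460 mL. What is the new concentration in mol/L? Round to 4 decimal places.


Dilution: M1*V1 = M2*V2, solve for M2.
M2 = M1*V1 / V2
M2 = 7.76 * 20 / 460
M2 = 155.2 / 460
M2 = 0.3373913 mol/L, rounded to 4 dp:

0.3374 mol/L


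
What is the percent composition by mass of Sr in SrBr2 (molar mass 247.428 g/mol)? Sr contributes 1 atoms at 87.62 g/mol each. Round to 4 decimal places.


pct = 100 * (n_elem * M_elem) / M_total
mass_contribution = 1 * 87.62 = 87.62 g/mol
pct = 100 * 87.62 / 247.428
pct = 35.41232197 %, rounded to 4 dp:

35.4123 %


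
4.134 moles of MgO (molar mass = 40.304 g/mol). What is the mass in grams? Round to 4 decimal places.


mass = n * M
mass = 4.134 * 40.304
mass = 166.616736 g, rounded to 4 dp:

166.6167 g


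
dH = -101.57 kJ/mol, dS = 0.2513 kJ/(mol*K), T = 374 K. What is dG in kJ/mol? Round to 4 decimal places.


Gibbs: dG = dH - T*dS (consistent units, dS already in kJ/(mol*K)).
T*dS = 374 * 0.2513 = 93.9862
dG = -101.57 - (93.9862)
dG = -195.5562 kJ/mol, rounded to 4 dp:

-195.5562 kJ/mol


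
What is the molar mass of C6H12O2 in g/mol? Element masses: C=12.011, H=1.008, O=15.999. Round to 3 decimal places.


M = sum(count * atomic_mass) over atoms.
M = 6*12.011 + 12*1.008 + 2*15.999
M = 72.066 + 12.096 + 31.998
M = 116.16 g/mol, rounded to 3 dp:

116.160 g/mol


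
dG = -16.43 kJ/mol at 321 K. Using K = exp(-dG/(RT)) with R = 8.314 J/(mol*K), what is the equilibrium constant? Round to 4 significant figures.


dG is in kJ/mol; multiply by 1000 to match R in J/(mol*K).
RT = 8.314 * 321 = 2668.794 J/mol
exponent = -dG*1000 / (RT) = -(-16.43*1000) / 2668.794 = 6.15633878
K = exp(6.15633878)
K = 471.69792, rounded to 4 significant figures:

471.7


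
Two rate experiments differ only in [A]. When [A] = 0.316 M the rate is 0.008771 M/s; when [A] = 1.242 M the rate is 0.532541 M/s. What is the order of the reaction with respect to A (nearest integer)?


Rate is proportional to [A]^n, so rate2/rate1 = ([A]2/[A]1)^n. Take logs to solve for n.
rate2/rate1 = 0.532541 / 0.008771 = 60.7161
[A]2/[A]1 = 1.242 / 0.316 = 3.9304
n = ln(60.7161) / ln(3.9304) = 3.0
Nearest integer order:

3


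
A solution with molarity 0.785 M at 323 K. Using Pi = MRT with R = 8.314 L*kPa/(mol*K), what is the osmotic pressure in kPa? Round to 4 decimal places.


Osmotic pressure (van't Hoff): Pi = M*R*T.
RT = 8.314 * 323 = 2685.422
Pi = 0.785 * 2685.422
Pi = 2108.05627 kPa, rounded to 4 dp:

2108.0563 kPa


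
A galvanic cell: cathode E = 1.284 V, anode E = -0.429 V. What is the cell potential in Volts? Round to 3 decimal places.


Standard cell potential: E_cell = E_cathode - E_anode.
E_cell = 1.284 - (-0.429)
E_cell = 1.713 V, rounded to 3 dp:

1.713 V


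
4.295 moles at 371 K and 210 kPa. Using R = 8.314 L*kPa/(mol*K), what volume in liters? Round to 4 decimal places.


PV = nRT, solve for V = nRT / P.
nRT = 4.295 * 8.314 * 371 = 13247.9017
V = 13247.9017 / 210
V = 63.08524619 L, rounded to 4 dp:

63.0852 L


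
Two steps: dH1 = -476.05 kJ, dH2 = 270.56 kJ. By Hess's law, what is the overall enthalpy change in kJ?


Hess's law: enthalpy is a state function, so add the step enthalpies.
dH_total = dH1 + dH2 = -476.05 + (270.56)
dH_total = -205.49 kJ:

-205.49 kJ


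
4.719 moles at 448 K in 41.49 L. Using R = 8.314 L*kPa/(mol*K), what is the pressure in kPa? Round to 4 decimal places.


PV = nRT, solve for P = nRT / V.
nRT = 4.719 * 8.314 * 448 = 17576.7272
P = 17576.7272 / 41.49
P = 423.63767655 kPa, rounded to 4 dp:

423.6377 kPa


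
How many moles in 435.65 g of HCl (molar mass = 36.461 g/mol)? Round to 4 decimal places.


n = mass / M
n = 435.65 / 36.461
n = 11.9483832 mol, rounded to 4 dp:

11.9484 mol


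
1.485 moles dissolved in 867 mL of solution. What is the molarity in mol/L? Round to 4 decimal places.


Convert volume to liters: V_L = V_mL / 1000.
V_L = 867 / 1000 = 0.867 L
M = n / V_L = 1.485 / 0.867
M = 1.71280277 mol/L, rounded to 4 dp:

1.7128 mol/L


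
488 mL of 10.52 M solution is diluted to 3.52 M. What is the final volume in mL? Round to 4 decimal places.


Dilution: M1*V1 = M2*V2, solve for V2.
V2 = M1*V1 / M2
V2 = 10.52 * 488 / 3.52
V2 = 5133.76 / 3.52
V2 = 1458.45454545 mL, rounded to 4 dp:

1458.4545 mL


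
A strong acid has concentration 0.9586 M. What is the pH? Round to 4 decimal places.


A strong acid dissociates completely, so [H+] equals the given concentration.
pH = -log10([H+]) = -log10(0.9586)
pH = 0.01836258, rounded to 4 dp:

0.0184


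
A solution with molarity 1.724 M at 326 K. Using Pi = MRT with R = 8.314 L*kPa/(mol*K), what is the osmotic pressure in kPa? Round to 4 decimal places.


Osmotic pressure (van't Hoff): Pi = M*R*T.
RT = 8.314 * 326 = 2710.364
Pi = 1.724 * 2710.364
Pi = 4672.667536 kPa, rounded to 4 dp:

4672.6675 kPa


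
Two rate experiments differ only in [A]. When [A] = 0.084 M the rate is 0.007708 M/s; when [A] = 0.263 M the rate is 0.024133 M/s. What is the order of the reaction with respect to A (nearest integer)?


Rate is proportional to [A]^n, so rate2/rate1 = ([A]2/[A]1)^n. Take logs to solve for n.
rate2/rate1 = 0.024133 / 0.007708 = 3.1309
[A]2/[A]1 = 0.263 / 0.084 = 3.131
n = ln(3.1309) / ln(3.131) = 1.0
Nearest integer order:

1


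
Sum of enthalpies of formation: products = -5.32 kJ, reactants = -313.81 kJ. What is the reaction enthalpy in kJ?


dH_rxn = sum(dH_f products) - sum(dH_f reactants)
dH_rxn = -5.32 - (-313.81)
dH_rxn = 308.49 kJ:

308.49 kJ


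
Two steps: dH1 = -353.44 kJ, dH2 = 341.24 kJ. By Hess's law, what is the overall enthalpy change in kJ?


Hess's law: enthalpy is a state function, so add the step enthalpies.
dH_total = dH1 + dH2 = -353.44 + (341.24)
dH_total = -12.2 kJ:

-12.20 kJ


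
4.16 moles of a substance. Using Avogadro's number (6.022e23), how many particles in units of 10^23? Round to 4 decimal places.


N = n * NA, then divide by 1e23 for the requested units.
N / 1e23 = n * 6.022
N / 1e23 = 4.16 * 6.022
N / 1e23 = 25.05152, rounded to 4 dp:

25.0515


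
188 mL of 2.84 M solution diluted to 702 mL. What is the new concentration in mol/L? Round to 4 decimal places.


Dilution: M1*V1 = M2*V2, solve for M2.
M2 = M1*V1 / V2
M2 = 2.84 * 188 / 702
M2 = 533.92 / 702
M2 = 0.7605698 mol/L, rounded to 4 dp:

0.7606 mol/L


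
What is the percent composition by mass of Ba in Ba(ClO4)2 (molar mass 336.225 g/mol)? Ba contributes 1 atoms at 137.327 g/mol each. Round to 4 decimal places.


pct = 100 * (n_elem * M_elem) / M_total
mass_contribution = 1 * 137.327 = 137.327 g/mol
pct = 100 * 137.327 / 336.225
pct = 40.84378021 %, rounded to 4 dp:

40.8438 %


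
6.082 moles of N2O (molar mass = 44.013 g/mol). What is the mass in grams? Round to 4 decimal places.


mass = n * M
mass = 6.082 * 44.013
mass = 267.687066 g, rounded to 4 dp:

267.6871 g


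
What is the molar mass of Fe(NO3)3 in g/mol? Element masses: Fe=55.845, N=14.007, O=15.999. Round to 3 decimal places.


M = sum(count * atomic_mass) over atoms.
M = 1*55.845 + 3*14.007 + 9*15.999
M = 55.845 + 42.021 + 143.991
M = 241.857 g/mol, rounded to 3 dp:

241.857 g/mol


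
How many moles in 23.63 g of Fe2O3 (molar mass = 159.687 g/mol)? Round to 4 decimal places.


n = mass / M
n = 23.63 / 159.687
n = 0.14797698 mol, rounded to 4 dp:

0.1480 mol


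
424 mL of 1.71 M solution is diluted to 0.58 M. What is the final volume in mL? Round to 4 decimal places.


Dilution: M1*V1 = M2*V2, solve for V2.
V2 = M1*V1 / M2
V2 = 1.71 * 424 / 0.58
V2 = 725.04 / 0.58
V2 = 1250.06896552 mL, rounded to 4 dp:

1250.0690 mL


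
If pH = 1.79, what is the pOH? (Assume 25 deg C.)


At 25 deg C, pH + pOH = 14.
pOH = 14 - pH = 14 - 1.79
pOH = 12.21:

12.21


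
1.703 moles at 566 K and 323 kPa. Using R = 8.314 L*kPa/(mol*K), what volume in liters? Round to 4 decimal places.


PV = nRT, solve for V = nRT / P.
nRT = 1.703 * 8.314 * 566 = 8013.848
V = 8013.848 / 323
V = 24.81067492 L, rounded to 4 dp:

24.8107 L


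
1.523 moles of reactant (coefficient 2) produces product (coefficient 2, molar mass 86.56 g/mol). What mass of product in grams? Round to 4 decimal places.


Use the coefficient ratio to convert reactant moles to product moles, then multiply by the product's molar mass.
moles_P = moles_R * (coeff_P / coeff_R) = 1.523 * (2/2) = 1.523
mass_P = moles_P * M_P = 1.523 * 86.56
mass_P = 131.83088 g, rounded to 4 dp:

131.8309 g


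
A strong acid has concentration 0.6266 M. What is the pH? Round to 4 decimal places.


A strong acid dissociates completely, so [H+] equals the given concentration.
pH = -log10([H+]) = -log10(0.6266)
pH = 0.20300961, rounded to 4 dp:

0.2030


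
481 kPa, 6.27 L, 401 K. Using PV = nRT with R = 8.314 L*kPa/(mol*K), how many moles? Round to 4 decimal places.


PV = nRT, solve for n = PV / (RT).
PV = 481 * 6.27 = 3015.87
RT = 8.314 * 401 = 3333.914
n = 3015.87 / 3333.914
n = 0.90460342 mol, rounded to 4 dp:

0.9046 mol


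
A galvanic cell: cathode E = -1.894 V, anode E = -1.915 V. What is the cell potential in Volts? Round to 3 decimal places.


Standard cell potential: E_cell = E_cathode - E_anode.
E_cell = -1.894 - (-1.915)
E_cell = 0.021 V, rounded to 3 dp:

0.021 V


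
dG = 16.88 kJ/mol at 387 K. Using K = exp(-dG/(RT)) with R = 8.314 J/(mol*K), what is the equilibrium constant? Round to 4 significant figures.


dG is in kJ/mol; multiply by 1000 to match R in J/(mol*K).
RT = 8.314 * 387 = 3217.518 J/mol
exponent = -dG*1000 / (RT) = -(16.88*1000) / 3217.518 = -5.2462799
K = exp(-5.2462799)
K = 0.005267076, rounded to 4 significant figures:

0.005267


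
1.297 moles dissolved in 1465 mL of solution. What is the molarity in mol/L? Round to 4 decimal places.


Convert volume to liters: V_L = V_mL / 1000.
V_L = 1465 / 1000 = 1.465 L
M = n / V_L = 1.297 / 1.465
M = 0.88532423 mol/L, rounded to 4 dp:

0.8853 mol/L


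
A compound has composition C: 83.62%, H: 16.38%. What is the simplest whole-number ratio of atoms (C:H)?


Assume 100 g of compound, divide each mass% by atomic mass to get moles, then normalize by the smallest to get a raw atom ratio.
Moles per 100 g: C: 83.62/12.011 = 6.962, H: 16.38/1.008 = 16.25
Raw ratio (divide by min = 6.962): C: 1.0, H: 2.334
Multiply by 3 to clear fractions: C: 3.0 ~= 3, H: 7.002 ~= 7
Reduce by GCD to get the simplest whole-number ratio:

3:7


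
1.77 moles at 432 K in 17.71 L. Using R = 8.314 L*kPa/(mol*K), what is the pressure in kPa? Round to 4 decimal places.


PV = nRT, solve for P = nRT / V.
nRT = 1.77 * 8.314 * 432 = 6357.217
P = 6357.217 / 17.71
P = 358.96199887 kPa, rounded to 4 dp:

358.9620 kPa


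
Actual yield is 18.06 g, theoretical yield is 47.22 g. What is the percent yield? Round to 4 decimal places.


% yield = 100 * actual / theoretical
% yield = 100 * 18.06 / 47.22
% yield = 38.24650572 %, rounded to 4 dp:

38.2465 %


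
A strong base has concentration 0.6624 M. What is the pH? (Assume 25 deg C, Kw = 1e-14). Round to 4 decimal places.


A strong base dissociates completely, so [OH-] equals the given concentration.
pOH = -log10([OH-]) = -log10(0.6624) = 0.17888
pH = 14 - pOH = 14 - 0.17888
pH = 13.82112, rounded to 4 dp:

13.8211


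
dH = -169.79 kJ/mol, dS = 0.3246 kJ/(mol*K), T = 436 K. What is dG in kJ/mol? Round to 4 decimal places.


Gibbs: dG = dH - T*dS (consistent units, dS already in kJ/(mol*K)).
T*dS = 436 * 0.3246 = 141.5256
dG = -169.79 - (141.5256)
dG = -311.3156 kJ/mol, rounded to 4 dp:

-311.3156 kJ/mol


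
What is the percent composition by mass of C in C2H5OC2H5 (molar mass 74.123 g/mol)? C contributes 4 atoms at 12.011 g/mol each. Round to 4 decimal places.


pct = 100 * (n_elem * M_elem) / M_total
mass_contribution = 4 * 12.011 = 48.044 g/mol
pct = 100 * 48.044 / 74.123
pct = 64.81658864 %, rounded to 4 dp:

64.8166 %


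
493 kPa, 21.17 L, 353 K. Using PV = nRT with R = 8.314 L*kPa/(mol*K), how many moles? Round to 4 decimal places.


PV = nRT, solve for n = PV / (RT).
PV = 493 * 21.17 = 10436.81
RT = 8.314 * 353 = 2934.842
n = 10436.81 / 2934.842
n = 3.5561744 mol, rounded to 4 dp:

3.5562 mol


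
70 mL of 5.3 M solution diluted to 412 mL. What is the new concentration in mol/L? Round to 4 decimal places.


Dilution: M1*V1 = M2*V2, solve for M2.
M2 = M1*V1 / V2
M2 = 5.3 * 70 / 412
M2 = 371.0 / 412
M2 = 0.90048544 mol/L, rounded to 4 dp:

0.9005 mol/L


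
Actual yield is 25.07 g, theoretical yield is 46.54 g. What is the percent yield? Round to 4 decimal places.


% yield = 100 * actual / theoretical
% yield = 100 * 25.07 / 46.54
% yield = 53.86764074 %, rounded to 4 dp:

53.8676 %


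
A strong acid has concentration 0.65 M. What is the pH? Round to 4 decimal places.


A strong acid dissociates completely, so [H+] equals the given concentration.
pH = -log10([H+]) = -log10(0.65)
pH = 0.18708664, rounded to 4 dp:

0.1871


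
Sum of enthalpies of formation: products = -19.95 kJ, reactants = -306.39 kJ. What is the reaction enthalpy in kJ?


dH_rxn = sum(dH_f products) - sum(dH_f reactants)
dH_rxn = -19.95 - (-306.39)
dH_rxn = 286.44 kJ:

286.44 kJ


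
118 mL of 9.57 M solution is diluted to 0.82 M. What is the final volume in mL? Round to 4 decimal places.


Dilution: M1*V1 = M2*V2, solve for V2.
V2 = M1*V1 / M2
V2 = 9.57 * 118 / 0.82
V2 = 1129.26 / 0.82
V2 = 1377.14634146 mL, rounded to 4 dp:

1377.1463 mL


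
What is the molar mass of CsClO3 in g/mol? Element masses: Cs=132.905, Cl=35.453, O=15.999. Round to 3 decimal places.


M = sum(count * atomic_mass) over atoms.
M = 1*132.905 + 1*35.453 + 3*15.999
M = 132.905 + 35.453 + 47.997
M = 216.355 g/mol, rounded to 3 dp:

216.355 g/mol


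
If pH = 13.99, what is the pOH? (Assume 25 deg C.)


At 25 deg C, pH + pOH = 14.
pOH = 14 - pH = 14 - 13.99
pOH = 0.01:

0.01


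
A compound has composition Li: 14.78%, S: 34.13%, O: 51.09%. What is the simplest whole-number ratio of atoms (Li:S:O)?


Assume 100 g of compound, divide each mass% by atomic mass to get moles, then normalize by the smallest to get a raw atom ratio.
Moles per 100 g: Li: 14.78/6.941 = 2.1294, S: 34.13/32.065 = 1.0644, O: 51.09/15.999 = 3.1933
Raw ratio (divide by min = 1.0644): Li: 2.001, S: 1.0, O: 3.0
Multiply by 1 to clear fractions: Li: 2.001 ~= 2, S: 1.0 ~= 1, O: 3.0 ~= 3
Reduce by GCD to get the simplest whole-number ratio:

2:1:3


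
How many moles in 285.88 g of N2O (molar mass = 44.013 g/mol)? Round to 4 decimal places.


n = mass / M
n = 285.88 / 44.013
n = 6.49535365 mol, rounded to 4 dp:

6.4954 mol


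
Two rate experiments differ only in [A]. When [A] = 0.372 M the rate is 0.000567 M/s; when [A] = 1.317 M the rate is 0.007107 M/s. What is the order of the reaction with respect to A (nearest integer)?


Rate is proportional to [A]^n, so rate2/rate1 = ([A]2/[A]1)^n. Take logs to solve for n.
rate2/rate1 = 0.007107 / 0.000567 = 12.5344
[A]2/[A]1 = 1.317 / 0.372 = 3.5403
n = ln(12.5344) / ln(3.5403) = 2.0
Nearest integer order:

2


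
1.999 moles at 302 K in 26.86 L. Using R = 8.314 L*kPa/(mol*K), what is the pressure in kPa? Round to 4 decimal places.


PV = nRT, solve for P = nRT / V.
nRT = 1.999 * 8.314 * 302 = 5019.1452
P = 5019.1452 / 26.86
P = 186.8631869 kPa, rounded to 4 dp:

186.8632 kPa


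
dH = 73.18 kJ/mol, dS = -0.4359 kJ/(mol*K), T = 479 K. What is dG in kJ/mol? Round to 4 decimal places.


Gibbs: dG = dH - T*dS (consistent units, dS already in kJ/(mol*K)).
T*dS = 479 * -0.4359 = -208.7961
dG = 73.18 - (-208.7961)
dG = 281.9761 kJ/mol, rounded to 4 dp:

281.9761 kJ/mol


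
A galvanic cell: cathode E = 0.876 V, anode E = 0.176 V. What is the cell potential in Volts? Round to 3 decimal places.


Standard cell potential: E_cell = E_cathode - E_anode.
E_cell = 0.876 - (0.176)
E_cell = 0.7 V, rounded to 3 dp:

0.700 V


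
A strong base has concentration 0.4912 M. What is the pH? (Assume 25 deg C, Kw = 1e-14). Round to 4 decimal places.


A strong base dissociates completely, so [OH-] equals the given concentration.
pOH = -log10([OH-]) = -log10(0.4912) = 0.308742
pH = 14 - pOH = 14 - 0.308742
pH = 13.691258, rounded to 4 dp:

13.6913


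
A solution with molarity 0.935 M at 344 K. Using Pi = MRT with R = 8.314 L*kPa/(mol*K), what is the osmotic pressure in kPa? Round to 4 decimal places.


Osmotic pressure (van't Hoff): Pi = M*R*T.
RT = 8.314 * 344 = 2860.016
Pi = 0.935 * 2860.016
Pi = 2674.11496 kPa, rounded to 4 dp:

2674.1150 kPa


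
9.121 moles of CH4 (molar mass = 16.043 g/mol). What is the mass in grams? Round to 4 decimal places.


mass = n * M
mass = 9.121 * 16.043
mass = 146.328203 g, rounded to 4 dp:

146.3282 g


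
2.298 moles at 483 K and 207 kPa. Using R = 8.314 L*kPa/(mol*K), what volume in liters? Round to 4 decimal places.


PV = nRT, solve for V = nRT / P.
nRT = 2.298 * 8.314 * 483 = 9227.9913
V = 9227.9913 / 207
V = 44.57966812 L, rounded to 4 dp:

44.5797 L


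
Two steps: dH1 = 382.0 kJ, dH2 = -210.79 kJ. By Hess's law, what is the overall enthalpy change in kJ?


Hess's law: enthalpy is a state function, so add the step enthalpies.
dH_total = dH1 + dH2 = 382.0 + (-210.79)
dH_total = 171.21 kJ:

171.21 kJ


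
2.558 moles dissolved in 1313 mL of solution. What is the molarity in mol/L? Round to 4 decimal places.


Convert volume to liters: V_L = V_mL / 1000.
V_L = 1313 / 1000 = 1.313 L
M = n / V_L = 2.558 / 1.313
M = 1.94821021 mol/L, rounded to 4 dp:

1.9482 mol/L


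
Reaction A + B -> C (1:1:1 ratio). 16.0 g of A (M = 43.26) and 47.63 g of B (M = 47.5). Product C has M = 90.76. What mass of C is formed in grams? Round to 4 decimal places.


Find moles of each reactant; the smaller value is the limiting reagent in a 1:1:1 reaction, so moles_C equals moles of the limiter.
n_A = mass_A / M_A = 16.0 / 43.26 = 0.369857 mol
n_B = mass_B / M_B = 47.63 / 47.5 = 1.002737 mol
Limiting reagent: A (smaller), n_limiting = 0.369857 mol
mass_C = n_limiting * M_C = 0.369857 * 90.76
mass_C = 33.56822132 g, rounded to 4 dp:

33.5682 g


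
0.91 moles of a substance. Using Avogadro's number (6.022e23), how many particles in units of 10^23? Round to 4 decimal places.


N = n * NA, then divide by 1e23 for the requested units.
N / 1e23 = n * 6.022
N / 1e23 = 0.91 * 6.022
N / 1e23 = 5.48002, rounded to 4 dp:

5.4800


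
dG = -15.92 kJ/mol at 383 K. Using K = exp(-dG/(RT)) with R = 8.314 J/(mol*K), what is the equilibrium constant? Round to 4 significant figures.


dG is in kJ/mol; multiply by 1000 to match R in J/(mol*K).
RT = 8.314 * 383 = 3184.262 J/mol
exponent = -dG*1000 / (RT) = -(-15.92*1000) / 3184.262 = 4.9995886
K = exp(4.9995886)
K = 148.35211, rounded to 4 significant figures:

148.4


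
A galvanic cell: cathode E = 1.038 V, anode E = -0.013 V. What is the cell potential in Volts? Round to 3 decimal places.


Standard cell potential: E_cell = E_cathode - E_anode.
E_cell = 1.038 - (-0.013)
E_cell = 1.051 V, rounded to 3 dp:

1.051 V


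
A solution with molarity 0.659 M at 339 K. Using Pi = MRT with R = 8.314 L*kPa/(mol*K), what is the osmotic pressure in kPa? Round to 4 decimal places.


Osmotic pressure (van't Hoff): Pi = M*R*T.
RT = 8.314 * 339 = 2818.446
Pi = 0.659 * 2818.446
Pi = 1857.355914 kPa, rounded to 4 dp:

1857.3559 kPa


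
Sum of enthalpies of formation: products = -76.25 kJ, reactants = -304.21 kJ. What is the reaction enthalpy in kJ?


dH_rxn = sum(dH_f products) - sum(dH_f reactants)
dH_rxn = -76.25 - (-304.21)
dH_rxn = 227.96 kJ:

227.96 kJ


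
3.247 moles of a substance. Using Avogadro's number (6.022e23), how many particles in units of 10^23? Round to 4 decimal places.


N = n * NA, then divide by 1e23 for the requested units.
N / 1e23 = n * 6.022
N / 1e23 = 3.247 * 6.022
N / 1e23 = 19.553434, rounded to 4 dp:

19.5534


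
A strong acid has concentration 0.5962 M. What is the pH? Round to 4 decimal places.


A strong acid dissociates completely, so [H+] equals the given concentration.
pH = -log10([H+]) = -log10(0.5962)
pH = 0.22460803, rounded to 4 dp:

0.2246


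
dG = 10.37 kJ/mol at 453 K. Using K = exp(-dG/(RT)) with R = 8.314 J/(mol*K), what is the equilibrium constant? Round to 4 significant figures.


dG is in kJ/mol; multiply by 1000 to match R in J/(mol*K).
RT = 8.314 * 453 = 3766.242 J/mol
exponent = -dG*1000 / (RT) = -(10.37*1000) / 3766.242 = -2.75340777
K = exp(-2.75340777)
K = 0.063710381, rounded to 4 significant figures:

0.06371


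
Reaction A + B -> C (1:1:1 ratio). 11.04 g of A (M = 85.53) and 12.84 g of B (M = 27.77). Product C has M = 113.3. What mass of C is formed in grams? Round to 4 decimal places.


Find moles of each reactant; the smaller value is the limiting reagent in a 1:1:1 reaction, so moles_C equals moles of the limiter.
n_A = mass_A / M_A = 11.04 / 85.53 = 0.129078 mol
n_B = mass_B / M_B = 12.84 / 27.77 = 0.462369 mol
Limiting reagent: A (smaller), n_limiting = 0.129078 mol
mass_C = n_limiting * M_C = 0.129078 * 113.3
mass_C = 14.6245374 g, rounded to 4 dp:

14.6245 g


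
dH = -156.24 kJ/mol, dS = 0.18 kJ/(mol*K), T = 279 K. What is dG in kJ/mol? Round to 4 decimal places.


Gibbs: dG = dH - T*dS (consistent units, dS already in kJ/(mol*K)).
T*dS = 279 * 0.18 = 50.22
dG = -156.24 - (50.22)
dG = -206.46 kJ/mol, rounded to 4 dp:

-206.4600 kJ/mol


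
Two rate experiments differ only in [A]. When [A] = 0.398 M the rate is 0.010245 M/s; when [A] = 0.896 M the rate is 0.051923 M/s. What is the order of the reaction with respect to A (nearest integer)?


Rate is proportional to [A]^n, so rate2/rate1 = ([A]2/[A]1)^n. Take logs to solve for n.
rate2/rate1 = 0.051923 / 0.010245 = 5.0681
[A]2/[A]1 = 0.896 / 0.398 = 2.2513
n = ln(5.0681) / ln(2.2513) = 2.0
Nearest integer order:

2


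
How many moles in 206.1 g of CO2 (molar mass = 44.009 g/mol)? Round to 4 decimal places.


n = mass / M
n = 206.1 / 44.009
n = 4.683133 mol, rounded to 4 dp:

4.6831 mol


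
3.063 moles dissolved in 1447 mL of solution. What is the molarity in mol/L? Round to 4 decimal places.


Convert volume to liters: V_L = V_mL / 1000.
V_L = 1447 / 1000 = 1.447 L
M = n / V_L = 3.063 / 1.447
M = 2.11679337 mol/L, rounded to 4 dp:

2.1168 mol/L


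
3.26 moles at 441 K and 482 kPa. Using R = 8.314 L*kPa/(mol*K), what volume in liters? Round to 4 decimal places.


PV = nRT, solve for V = nRT / P.
nRT = 3.26 * 8.314 * 441 = 11952.7052
V = 11952.7052 / 482
V = 24.79814357 L, rounded to 4 dp:

24.7981 L


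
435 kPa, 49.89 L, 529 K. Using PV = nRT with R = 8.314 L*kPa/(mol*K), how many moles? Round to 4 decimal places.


PV = nRT, solve for n = PV / (RT).
PV = 435 * 49.89 = 21702.15
RT = 8.314 * 529 = 4398.106
n = 21702.15 / 4398.106
n = 4.93443087 mol, rounded to 4 dp:

4.9344 mol


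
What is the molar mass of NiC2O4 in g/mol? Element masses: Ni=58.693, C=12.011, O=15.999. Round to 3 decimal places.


M = sum(count * atomic_mass) over atoms.
M = 1*58.693 + 2*12.011 + 4*15.999
M = 58.693 + 24.022 + 63.996
M = 146.711 g/mol, rounded to 3 dp:

146.711 g/mol


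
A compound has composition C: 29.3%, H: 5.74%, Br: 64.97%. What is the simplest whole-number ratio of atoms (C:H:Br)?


Assume 100 g of compound, divide each mass% by atomic mass to get moles, then normalize by the smallest to get a raw atom ratio.
Moles per 100 g: C: 29.3/12.011 = 2.4394, H: 5.74/1.008 = 5.6944, Br: 64.97/79.904 = 0.8131
Raw ratio (divide by min = 0.8131): C: 3.0, H: 7.003, Br: 1.0
Multiply by 1 to clear fractions: C: 3.0 ~= 3, H: 7.003 ~= 7, Br: 1.0 ~= 1
Reduce by GCD to get the simplest whole-number ratio:

3:7:1


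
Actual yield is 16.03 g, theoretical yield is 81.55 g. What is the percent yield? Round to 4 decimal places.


% yield = 100 * actual / theoretical
% yield = 100 * 16.03 / 81.55
% yield = 19.65665236 %, rounded to 4 dp:

19.6567 %


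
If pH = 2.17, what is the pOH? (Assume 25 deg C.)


At 25 deg C, pH + pOH = 14.
pOH = 14 - pH = 14 - 2.17
pOH = 11.83:

11.83


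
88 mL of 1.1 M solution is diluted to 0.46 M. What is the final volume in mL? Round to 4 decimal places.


Dilution: M1*V1 = M2*V2, solve for V2.
V2 = M1*V1 / M2
V2 = 1.1 * 88 / 0.46
V2 = 96.8 / 0.46
V2 = 210.43478261 mL, rounded to 4 dp:

210.4348 mL


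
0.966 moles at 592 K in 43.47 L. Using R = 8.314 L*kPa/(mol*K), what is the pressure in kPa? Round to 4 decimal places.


PV = nRT, solve for P = nRT / V.
nRT = 0.966 * 8.314 * 592 = 4754.5438
P = 4754.5438 / 43.47
P = 109.3752887 kPa, rounded to 4 dp:

109.3753 kPa


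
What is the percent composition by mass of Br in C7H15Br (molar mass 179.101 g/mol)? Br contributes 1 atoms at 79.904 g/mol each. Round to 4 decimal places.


pct = 100 * (n_elem * M_elem) / M_total
mass_contribution = 1 * 79.904 = 79.904 g/mol
pct = 100 * 79.904 / 179.101
pct = 44.61393292 %, rounded to 4 dp:

44.6139 %


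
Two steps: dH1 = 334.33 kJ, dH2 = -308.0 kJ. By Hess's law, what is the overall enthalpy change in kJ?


Hess's law: enthalpy is a state function, so add the step enthalpies.
dH_total = dH1 + dH2 = 334.33 + (-308.0)
dH_total = 26.33 kJ:

26.33 kJ


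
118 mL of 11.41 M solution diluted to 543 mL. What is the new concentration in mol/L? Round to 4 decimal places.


Dilution: M1*V1 = M2*V2, solve for M2.
M2 = M1*V1 / V2
M2 = 11.41 * 118 / 543
M2 = 1346.38 / 543
M2 = 2.47952118 mol/L, rounded to 4 dp:

2.4795 mol/L


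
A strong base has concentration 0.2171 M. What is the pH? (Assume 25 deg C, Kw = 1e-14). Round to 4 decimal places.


A strong base dissociates completely, so [OH-] equals the given concentration.
pOH = -log10([OH-]) = -log10(0.2171) = 0.66334
pH = 14 - pOH = 14 - 0.66334
pH = 13.33666, rounded to 4 dp:

13.3367


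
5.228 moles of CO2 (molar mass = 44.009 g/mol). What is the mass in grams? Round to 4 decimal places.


mass = n * M
mass = 5.228 * 44.009
mass = 230.079052 g, rounded to 4 dp:

230.0791 g


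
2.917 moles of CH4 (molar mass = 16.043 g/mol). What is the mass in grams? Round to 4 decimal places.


mass = n * M
mass = 2.917 * 16.043
mass = 46.797431 g, rounded to 4 dp:

46.7974 g


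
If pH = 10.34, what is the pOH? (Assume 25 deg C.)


At 25 deg C, pH + pOH = 14.
pOH = 14 - pH = 14 - 10.34
pOH = 3.66:

3.66


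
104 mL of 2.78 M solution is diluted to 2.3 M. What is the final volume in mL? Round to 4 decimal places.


Dilution: M1*V1 = M2*V2, solve for V2.
V2 = M1*V1 / M2
V2 = 2.78 * 104 / 2.3
V2 = 289.12 / 2.3
V2 = 125.70434783 mL, rounded to 4 dp:

125.7043 mL


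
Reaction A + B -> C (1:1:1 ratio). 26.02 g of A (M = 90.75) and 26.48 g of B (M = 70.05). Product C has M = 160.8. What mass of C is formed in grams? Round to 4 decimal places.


Find moles of each reactant; the smaller value is the limiting reagent in a 1:1:1 reaction, so moles_C equals moles of the limiter.
n_A = mass_A / M_A = 26.02 / 90.75 = 0.286722 mol
n_B = mass_B / M_B = 26.48 / 70.05 = 0.378016 mol
Limiting reagent: A (smaller), n_limiting = 0.286722 mol
mass_C = n_limiting * M_C = 0.286722 * 160.8
mass_C = 46.1048976 g, rounded to 4 dp:

46.1049 g


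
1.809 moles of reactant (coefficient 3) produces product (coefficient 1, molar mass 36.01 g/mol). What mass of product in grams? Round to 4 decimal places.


Use the coefficient ratio to convert reactant moles to product moles, then multiply by the product's molar mass.
moles_P = moles_R * (coeff_P / coeff_R) = 1.809 * (1/3) = 0.603
mass_P = moles_P * M_P = 0.603 * 36.01
mass_P = 21.71403 g, rounded to 4 dp:

21.7140 g


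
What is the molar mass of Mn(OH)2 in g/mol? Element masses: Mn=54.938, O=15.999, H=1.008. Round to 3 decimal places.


M = sum(count * atomic_mass) over atoms.
M = 1*54.938 + 2*15.999 + 2*1.008
M = 54.938 + 31.998 + 2.016
M = 88.952 g/mol, rounded to 3 dp:

88.952 g/mol


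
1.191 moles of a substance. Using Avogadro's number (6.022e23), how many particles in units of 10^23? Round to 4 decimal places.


N = n * NA, then divide by 1e23 for the requested units.
N / 1e23 = n * 6.022
N / 1e23 = 1.191 * 6.022
N / 1e23 = 7.172202, rounded to 4 dp:

7.1722


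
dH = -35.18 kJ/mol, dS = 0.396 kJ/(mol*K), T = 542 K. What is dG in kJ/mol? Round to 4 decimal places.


Gibbs: dG = dH - T*dS (consistent units, dS already in kJ/(mol*K)).
T*dS = 542 * 0.396 = 214.632
dG = -35.18 - (214.632)
dG = -249.812 kJ/mol, rounded to 4 dp:

-249.8120 kJ/mol


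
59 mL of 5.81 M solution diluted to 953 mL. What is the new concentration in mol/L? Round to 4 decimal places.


Dilution: M1*V1 = M2*V2, solve for M2.
M2 = M1*V1 / V2
M2 = 5.81 * 59 / 953
M2 = 342.79 / 953
M2 = 0.3596957 mol/L, rounded to 4 dp:

0.3597 mol/L


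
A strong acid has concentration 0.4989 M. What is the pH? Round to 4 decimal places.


A strong acid dissociates completely, so [H+] equals the given concentration.
pH = -log10([H+]) = -log10(0.4989)
pH = 0.3019865, rounded to 4 dp:

0.3020


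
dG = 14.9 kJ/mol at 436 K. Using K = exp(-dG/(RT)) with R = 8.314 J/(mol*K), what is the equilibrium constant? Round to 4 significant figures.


dG is in kJ/mol; multiply by 1000 to match R in J/(mol*K).
RT = 8.314 * 436 = 3624.904 J/mol
exponent = -dG*1000 / (RT) = -(14.9*1000) / 3624.904 = -4.11045368
K = exp(-4.11045368)
K = 0.016400332, rounded to 4 significant figures:

0.01640


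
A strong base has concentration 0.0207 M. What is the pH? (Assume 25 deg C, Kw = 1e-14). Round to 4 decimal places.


A strong base dissociates completely, so [OH-] equals the given concentration.
pOH = -log10([OH-]) = -log10(0.0207) = 1.68403
pH = 14 - pOH = 14 - 1.68403
pH = 12.31597, rounded to 4 dp:

12.3160


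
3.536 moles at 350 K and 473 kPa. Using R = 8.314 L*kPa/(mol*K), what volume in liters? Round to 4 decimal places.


PV = nRT, solve for V = nRT / P.
nRT = 3.536 * 8.314 * 350 = 10289.4064
V = 10289.4064 / 473
V = 21.7535019 L, rounded to 4 dp:

21.7535 L


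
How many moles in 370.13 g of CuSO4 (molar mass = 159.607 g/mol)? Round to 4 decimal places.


n = mass / M
n = 370.13 / 159.607
n = 2.31900856 mol, rounded to 4 dp:

2.3190 mol


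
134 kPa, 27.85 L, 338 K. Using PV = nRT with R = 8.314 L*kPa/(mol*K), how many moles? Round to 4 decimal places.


PV = nRT, solve for n = PV / (RT).
PV = 134 * 27.85 = 3731.9
RT = 8.314 * 338 = 2810.132
n = 3731.9 / 2810.132
n = 1.32801591 mol, rounded to 4 dp:

1.3280 mol


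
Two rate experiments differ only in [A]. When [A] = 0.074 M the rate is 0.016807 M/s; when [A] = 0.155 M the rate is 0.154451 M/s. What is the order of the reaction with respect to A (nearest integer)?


Rate is proportional to [A]^n, so rate2/rate1 = ([A]2/[A]1)^n. Take logs to solve for n.
rate2/rate1 = 0.154451 / 0.016807 = 9.1897
[A]2/[A]1 = 0.155 / 0.074 = 2.0946
n = ln(9.1897) / ln(2.0946) = 3.0
Nearest integer order:

3


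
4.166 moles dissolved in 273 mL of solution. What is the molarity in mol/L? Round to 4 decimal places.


Convert volume to liters: V_L = V_mL / 1000.
V_L = 273 / 1000 = 0.273 L
M = n / V_L = 4.166 / 0.273
M = 15.26007326 mol/L, rounded to 4 dp:

15.2601 mol/L


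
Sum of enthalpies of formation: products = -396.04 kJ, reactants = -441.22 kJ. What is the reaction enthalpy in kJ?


dH_rxn = sum(dH_f products) - sum(dH_f reactants)
dH_rxn = -396.04 - (-441.22)
dH_rxn = 45.18 kJ:

45.18 kJ


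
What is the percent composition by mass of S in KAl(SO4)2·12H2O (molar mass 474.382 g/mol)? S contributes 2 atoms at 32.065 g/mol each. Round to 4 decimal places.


pct = 100 * (n_elem * M_elem) / M_total
mass_contribution = 2 * 32.065 = 64.13 g/mol
pct = 100 * 64.13 / 474.382
pct = 13.5186411 %, rounded to 4 dp:

13.5186 %


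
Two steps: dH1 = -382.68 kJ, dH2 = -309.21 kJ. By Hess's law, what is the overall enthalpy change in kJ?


Hess's law: enthalpy is a state function, so add the step enthalpies.
dH_total = dH1 + dH2 = -382.68 + (-309.21)
dH_total = -691.89 kJ:

-691.89 kJ


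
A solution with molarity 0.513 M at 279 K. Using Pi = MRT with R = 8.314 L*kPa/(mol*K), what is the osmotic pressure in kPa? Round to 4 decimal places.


Osmotic pressure (van't Hoff): Pi = M*R*T.
RT = 8.314 * 279 = 2319.606
Pi = 0.513 * 2319.606
Pi = 1189.957878 kPa, rounded to 4 dp:

1189.9579 kPa


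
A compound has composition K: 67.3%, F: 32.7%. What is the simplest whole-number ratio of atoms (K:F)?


Assume 100 g of compound, divide each mass% by atomic mass to get moles, then normalize by the smallest to get a raw atom ratio.
Moles per 100 g: K: 67.3/39.098 = 1.7213, F: 32.7/18.998 = 1.7212
Raw ratio (divide by min = 1.7212): K: 1.0, F: 1.0
Multiply by 1 to clear fractions: K: 1.0 ~= 1, F: 1.0 ~= 1
Reduce by GCD to get the simplest whole-number ratio:

1:1


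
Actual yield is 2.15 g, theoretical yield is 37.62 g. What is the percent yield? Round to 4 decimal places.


% yield = 100 * actual / theoretical
% yield = 100 * 2.15 / 37.62
% yield = 5.71504519 %, rounded to 4 dp:

5.7150 %


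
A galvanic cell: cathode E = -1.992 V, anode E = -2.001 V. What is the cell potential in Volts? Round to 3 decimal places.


Standard cell potential: E_cell = E_cathode - E_anode.
E_cell = -1.992 - (-2.001)
E_cell = 0.009 V, rounded to 3 dp:

0.009 V
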